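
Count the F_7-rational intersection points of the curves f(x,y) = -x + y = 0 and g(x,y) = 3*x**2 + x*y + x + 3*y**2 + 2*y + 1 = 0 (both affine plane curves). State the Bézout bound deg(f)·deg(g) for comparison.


Common zeros: {(2, 2)}; count = 1; Bézout bound = 2.

deg(f) = 1, deg(g) = 2, so Bézout bound = 2.
Scan x ∈ F_7. For each x, list the y ∈ F_7 with f(x, y) ≡ 0 and those with g(x, y) ≡ 0 (mod 7); the common zeros in that column are the intersection.
  x = 0: f ≡ 0 at y ∈ {0}; g ≡ 0 at y ∈ ∅; common: ∅.
  x = 1: f ≡ 0 at y ∈ {1}; g ≡ 0 at y ∈ ∅; common: ∅.
  x = 2: f ≡ 0 at y ∈ {2}; g ≡ 0 at y ∈ {2, 6}; common: {2}.
  x = 3: f ≡ 0 at y ∈ {3}; g ≡ 0 at y ∈ ∅; common: ∅.
  x = 4: f ≡ 0 at y ∈ {4}; g ≡ 0 at y ∈ {2, 3}; common: ∅.
  x = 5: f ≡ 0 at y ∈ {5}; g ≡ 0 at y ∈ {1, 6}; common: ∅.
  x = 6: f ≡ 0 at y ∈ {6}; g ≡ 0 at y ∈ {1}; common: ∅.
Collecting: common zeros = {(2, 2)}, so the count is 1.
Comparison with the Bézout bound: 1 ≤ 2 = deg(f)·deg(g), as expected for curves with no common component (the affine F_7-count falls short of the bound because intersections may lie at infinity, over extension fields, or carry multiplicity).


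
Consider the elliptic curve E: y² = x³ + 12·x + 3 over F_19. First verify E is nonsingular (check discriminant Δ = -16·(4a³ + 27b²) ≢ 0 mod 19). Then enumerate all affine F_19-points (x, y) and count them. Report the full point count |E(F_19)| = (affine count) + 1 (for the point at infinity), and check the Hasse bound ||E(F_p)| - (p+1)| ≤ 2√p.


Affine points = {(1, 4), (1, 15), (2, 4), (2, 15), (3, 3), (3, 16), (4, 1), (4, 18), (5, 6), (5, 13), (6, 5), (6, 14), (9, 2), (9, 17), (13, 0), (15, 9), (15, 10), (16, 4), (16, 15), (17, 3), (17, 16), (18, 3), (18, 16)}; affine count = 23; |E(F_19)| = 24.

Discriminant check: Δ ∝ 4a³ + 27b² = 4·12³ + 27·3² = 4·1728 + 27·9 ≡ 11 (mod 19). Nonzero ⇒ E is nonsingular.
For each x ∈ F_19, compute rhs = x³ + 12·x + 3 mod 19, then count y ∈ F_19 with y² ≡ rhs.
  x = 0: rhs = 3, matching y values: none (0 points).
  x = 1: rhs = 16, matching y values: 4, 15 (2 points).
  x = 2: rhs = 16, matching y values: 4, 15 (2 points).
  x = 3: rhs = 9, matching y values: 3, 16 (2 points).
  x = 4: rhs = 1, matching y values: 1, 18 (2 points).
  x = 5: rhs = 17, matching y values: 6, 13 (2 points).
  x = 6: rhs = 6, matching y values: 5, 14 (2 points).
  x = 7: rhs = 12, matching y values: none (0 points).
  x = 8: rhs = 3, matching y values: none (0 points).
  x = 9: rhs = 4, matching y values: 2, 17 (2 points).
  x = 10: rhs = 2, matching y values: none (0 points).
  x = 11: rhs = 3, matching y values: none (0 points).
  x = 12: rhs = 13, matching y values: none (0 points).
  x = 13: rhs = 0, matching y values: 0 (1 points).
  x = 14: rhs = 8, matching y values: none (0 points).
  x = 15: rhs = 5, matching y values: 9, 10 (2 points).
  x = 16: rhs = 16, matching y values: 4, 15 (2 points).
  x = 17: rhs = 9, matching y values: 3, 16 (2 points).
  x = 18: rhs = 9, matching y values: 3, 16 (2 points).
Total affine count: 23.
Full point count |E(F_19)| = 23 + 1 = 24.
Hasse bound: |24 − (19+1)| = |4| = 4 ≤ 2√19 ≈ 8.7178 ✓.


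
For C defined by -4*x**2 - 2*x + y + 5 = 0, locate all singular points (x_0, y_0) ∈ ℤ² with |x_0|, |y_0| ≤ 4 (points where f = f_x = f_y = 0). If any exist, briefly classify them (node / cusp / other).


No singular points in the scanned grid; C is smooth there.

Compute partial derivatives:
  f_x = -8*x - 2.
  f_y = 1.
f_y = 1 is a nonzero constant, so f_y never vanishes: no point (x, y) can satisfy f = f_x = f_y = 0. In particular no (x, y) ∈ {−4, ..., 4}² is singular; the curve is smooth.


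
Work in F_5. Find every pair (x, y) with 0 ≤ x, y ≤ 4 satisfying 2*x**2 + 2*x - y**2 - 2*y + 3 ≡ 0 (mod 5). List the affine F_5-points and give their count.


Affine F_5-points: {(0, 1), (0, 2), (2, 0), (2, 3), (4, 1), (4, 2)}; count = 6.

For each of the 25 pairs (x, y) ∈ F_5², evaluate f(x, y) mod 5. Record the zeros.
  x = 0: [0↦3, 1↦0, 2↦0, 3↦3, 4↦4]  zeros at y ∈ {1, 2}
  x = 1: [0↦2, 1↦4, 2↦4, 3↦2, 4↦3]  zeros at y ∈ ∅
  x = 2: [0↦0, 1↦2, 2↦2, 3↦0, 4↦1]  zeros at y ∈ {0, 3}
  x = 3: [0↦2, 1↦4, 2↦4, 3↦2, 4↦3]  zeros at y ∈ ∅
  x = 4: [0↦3, 1↦0, 2↦0, 3↦3, 4↦4]  zeros at y ∈ {1, 2}
Collecting zeros: affine points = {(0, 1), (0, 2), (2, 0), (2, 3), (4, 1), (4, 2)}.
Total count |C(F_5)_aff| = 6.


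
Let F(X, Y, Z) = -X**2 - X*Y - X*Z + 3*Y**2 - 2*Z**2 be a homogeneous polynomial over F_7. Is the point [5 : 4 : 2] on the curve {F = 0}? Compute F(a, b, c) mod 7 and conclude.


F(5,4,2) ≡ 6 (mod 7); P is NOT on the curve.

Evaluate F(5, 4, 2) term-by-term (mod 7).
  -X**2 ↦ -1·25·1·1 = -25
  -X*Y ↦ -1·5·4·1 = -20
  -X*Z ↦ -1·5·1·2 = -10
  3*Y**2 ↦ 3·1·16·1 = 48
  -2*Z**2 ↦ -2·1·1·4 = -8
Sum: F(5, 4, 2) = (-25) + (-20) + (-10) + (48) + (-8) = -15.
Reducing mod 7: -15 ≡ 6 (mod 7).
Since F(a, b, c) ≡ 6 ≠ 0 (mod 7), P does NOT lie on the curve.


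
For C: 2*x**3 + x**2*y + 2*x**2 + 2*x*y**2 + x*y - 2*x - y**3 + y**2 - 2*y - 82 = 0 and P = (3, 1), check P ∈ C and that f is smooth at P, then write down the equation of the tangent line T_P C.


Tangent line at P: 73*x + 21*y - 240 = 0.

Step 1: f(3, 1) = 0, so P lies on C.
Step 2: partial derivatives
  f_x(x, y) = 6*x**2 + 2*x*y + 4*x + 2*y**2 + y - 2, f_y(x, y) = x**2 + 4*x*y + x - 3*y**2 + 2*y - 2.
  f_x(P) = 73, f_y(P) = 21 (gradient nonzero, so P is smooth).
Step 3: tangent line at P: 73·(x − 3) + 21·(y − 1) = 0.
Expanding: 73*x + 21*y - 240 = 0.


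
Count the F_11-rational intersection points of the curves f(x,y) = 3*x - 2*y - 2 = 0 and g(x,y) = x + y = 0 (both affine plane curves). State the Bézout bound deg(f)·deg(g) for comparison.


Common zeros: {(7, 4)}; count = 1; Bézout bound = 1.

deg(f) = 1, deg(g) = 1, so Bézout bound = 1.
Scan x ∈ F_11. For each x, list the y ∈ F_11 with f(x, y) ≡ 0 and those with g(x, y) ≡ 0 (mod 11); the common zeros in that column are the intersection.
  x = 0: f ≡ 0 at y ∈ {10}; g ≡ 0 at y ∈ {0}; common: ∅.
  x = 1: f ≡ 0 at y ∈ {6}; g ≡ 0 at y ∈ {10}; common: ∅.
  x = 2: f ≡ 0 at y ∈ {2}; g ≡ 0 at y ∈ {9}; common: ∅.
  x = 3: f ≡ 0 at y ∈ {9}; g ≡ 0 at y ∈ {8}; common: ∅.
  x = 4: f ≡ 0 at y ∈ {5}; g ≡ 0 at y ∈ {7}; common: ∅.
  x = 5: f ≡ 0 at y ∈ {1}; g ≡ 0 at y ∈ {6}; common: ∅.
  x = 6: f ≡ 0 at y ∈ {8}; g ≡ 0 at y ∈ {5}; common: ∅.
  x = 7: f ≡ 0 at y ∈ {4}; g ≡ 0 at y ∈ {4}; common: {4}.
  x = 8: f ≡ 0 at y ∈ {0}; g ≡ 0 at y ∈ {3}; common: ∅.
  x = 9: f ≡ 0 at y ∈ {7}; g ≡ 0 at y ∈ {2}; common: ∅.
  x = 10: f ≡ 0 at y ∈ {3}; g ≡ 0 at y ∈ {1}; common: ∅.
Collecting: common zeros = {(7, 4)}, so the count is 1.
Comparison with the Bézout bound: 1 ≤ 1 = deg(f)·deg(g), as expected for curves with no common component (the bound is attained).


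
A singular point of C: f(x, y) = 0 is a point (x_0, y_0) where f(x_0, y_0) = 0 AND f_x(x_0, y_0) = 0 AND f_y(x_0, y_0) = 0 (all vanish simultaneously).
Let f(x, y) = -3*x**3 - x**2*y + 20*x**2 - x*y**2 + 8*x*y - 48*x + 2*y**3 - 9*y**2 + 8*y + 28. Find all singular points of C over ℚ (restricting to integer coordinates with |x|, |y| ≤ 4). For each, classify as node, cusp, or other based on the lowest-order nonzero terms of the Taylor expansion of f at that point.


Singular points: {(2, 2)}; classification: cusp.

Compute partial derivatives:
  f_x = -9*x**2 - 2*x*y + 40*x - y**2 + 8*y - 48.
  f_y = -x**2 - 2*x*y + 8*x + 6*y**2 - 18*y + 8.
Scan x_0 ∈ {−4, ..., 4}. For each x_0, f_y(x_0, y) is a polynomial in y; find its integer roots y ∈ {−4, ..., 4}, then test f_x and f at those candidates.
  x = -4: f_y(-4, y) = 6*y**2 - 10*y - 40; no integer root y with |y| ≤ 4.
  x = -3: f_y(-3, y) = 6*y**2 - 12*y - 25; no integer root y with |y| ≤ 4.
  x = -2: f_y(-2, y) = 6*y**2 - 14*y - 12; vanishes at y ∈ {3}. (-2, 3): f_x = -137 ≠ 0.
  x = -1: f_y(-1, y) = 6*y**2 - 16*y - 1; no integer root y with |y| ≤ 4.
  x = 0: f_y(0, y) = 6*y**2 - 18*y + 8; no integer root y with |y| ≤ 4.
  x = 1: f_y(1, y) = 6*y**2 - 20*y + 15; no integer root y with |y| ≤ 4.
  x = 2: f_y(2, y) = 6*y**2 - 22*y + 20; vanishes at y ∈ {2}. (2, 2): f_x = 0, f = 0 — SINGULAR.
  x = 3: f_y(3, y) = 6*y**2 - 24*y + 23; no integer root y with |y| ≤ 4.
  x = 4: f_y(4, y) = 6*y**2 - 26*y + 24; vanishes at y ∈ {3}. (4, 3): f_x = -41 ≠ 0.
Only singular point on the grid: (2, 2).
Classify: substitute x = 2 + u, y = 2 + v and expand: f = -3*u**3 - u**2*v - u*v**2 + 2*v**3 + v**2.
No constant or linear terms (consistent with a singular point). Quadratic part: v**2. Cubic part: -3*u**3 - u**2*v - u*v**2 + 2*v**3.
The quadratic part v**2 is a perfect square, so there is a single (double) tangent line v = 0, i.e. y = 2. Restricting the cubic part to that line (v = 0) leaves -3*u**3 ≠ 0, so f is not divisible by v and the branch is v² ≈ 3*u**3 to lowest order — this is a cusp.
Classification: cusp.


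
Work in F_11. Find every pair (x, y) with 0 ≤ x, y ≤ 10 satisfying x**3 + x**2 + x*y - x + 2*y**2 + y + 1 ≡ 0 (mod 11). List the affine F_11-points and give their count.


Affine F_11-points: {(0, 2), (0, 3), (2, 0), (2, 4), (4, 0), (4, 3), (5, 1), (5, 7), (6, 3), (6, 10), (7, 1), (7, 6), (9, 1), (9, 5)}; count = 14.

For each of the 121 pairs (x, y) ∈ F_11², evaluate f(x, y) mod 11. Record the zeros.
  x = 0: [0↦1, 1↦4, 2↦0, 3↦0, 4↦4, 5↦1, 6↦2, 7↦7, 8↦5, 9↦7, 10↦2]  zeros at y ∈ {2, 3}
  x = 1: [0↦2, 1↦6, 2↦3, 3↦4, 4↦9, 5↦7, 6↦9, 7↦4, 8↦3, 9↦6, 10↦2]  zeros at y ∈ ∅
  x = 2: [0↦0, 1↦5, 2↦3, 3↦5, 4↦0, 5↦10, 6↦2, 7↦9, 8↦9, 9↦2, 10↦10]  zeros at y ∈ {0, 4}
  x = 3: [0↦1, 1↦7, 2↦6, 3↦9, 4↦5, 5↦5, 6↦9, 7↦6, 8↦7, 9↦1, 10↦10]  zeros at y ∈ ∅
  x = 4: [0↦0, 1↦7, 2↦7, 3↦0, 4↦8, 5↦9, 6↦3, 7↦1, 8↦3, 9↦9, 10↦8]  zeros at y ∈ {0, 3}
  x = 5: [0↦3, 1↦0, 2↦1, 3↦6, 4↦4, 5↦6, 6↦1, 7↦0, 8↦3, 9↦10, 10↦10]  zeros at y ∈ {1, 7}
  x = 6: [0↦5, 1↦3, 2↦5, 3↦0, 4↦10, 5↦2, 6↦9, 7↦9, 8↦2, 9↦10, 10↦0]  zeros at y ∈ {3, 10}
  x = 7: [0↦1, 1↦0, 2↦3, 3↦10, 4↦10, 5↦3, 6↦0, 7↦1, 8↦6, 9↦4, 10↦6]  zeros at y ∈ {1, 6}
  x = 8: [0↦8, 1↦8, 2↦1, 3↦9, 4↦10, 5↦4, 6↦2, 7↦4, 8↦10, 9↦9, 10↦1]  zeros at y ∈ ∅
  x = 9: [0↦10, 1↦0, 2↦5, 3↦3, 4↦5, 5↦0, 6↦10, 7↦2, 8↦9, 9↦9, 10↦2]  zeros at y ∈ {1, 5}
  x = 10: [0↦2, 1↦4, 2↦10, 3↦9, 4↦1, 5↦8, 6↦8, 7↦1, 8↦9, 9↦10, 10↦4]  zeros at y ∈ ∅
Collecting zeros: affine points = {(0, 2), (0, 3), (2, 0), (2, 4), (4, 0), (4, 3), (5, 1), (5, 7), (6, 3), (6, 10), (7, 1), (7, 6), (9, 1), (9, 5)}.
Total count |C(F_11)_aff| = 14.


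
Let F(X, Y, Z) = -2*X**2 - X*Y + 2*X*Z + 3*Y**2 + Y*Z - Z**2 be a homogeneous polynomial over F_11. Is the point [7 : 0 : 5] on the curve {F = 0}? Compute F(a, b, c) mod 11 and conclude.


F(7,0,5) ≡ 2 (mod 11); P is NOT on the curve.

Evaluate F(7, 0, 5) term-by-term (mod 11).
  -2*X**2 ↦ -2·49·1·1 = -98
  -X*Y ↦ -1·7·0·1 = 0
  2*X*Z ↦ 2·7·1·5 = 70
  3*Y**2 ↦ 3·1·0·1 = 0
  Y*Z ↦ 1·1·0·5 = 0
  -Z**2 ↦ -1·1·1·25 = -25
Sum: F(7, 0, 5) = (-98) + (0) + (70) + (0) + (0) + (-25) = -53.
Reducing mod 11: -53 ≡ 2 (mod 11).
Since F(a, b, c) ≡ 2 ≠ 0 (mod 11), P does NOT lie on the curve.


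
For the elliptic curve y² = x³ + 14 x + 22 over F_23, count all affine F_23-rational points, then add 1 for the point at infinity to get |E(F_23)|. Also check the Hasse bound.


Affine points = {(2, 9), (2, 14), (4, 2), (4, 21), (6, 0), (7, 7), (7, 16), (8, 5), (8, 18), (9, 7), (9, 16), (10, 9), (10, 14), (11, 9), (11, 14), (12, 3), (12, 20), (13, 3), (13, 20), (14, 8), (14, 15), (16, 8), (16, 15), (21, 3), (21, 20)}; affine count = 25; |E(F_23)| = 26.

Discriminant check: Δ ∝ 4a³ + 27b² = 4·14³ + 27·22² = 4·2744 + 27·484 ≡ 9 (mod 23). Nonzero ⇒ E is nonsingular.
For each x ∈ F_23, compute rhs = x³ + 14·x + 22 mod 23, then count y ∈ F_23 with y² ≡ rhs.
  x = 0: rhs = 22, matching y values: none (0 points).
  x = 1: rhs = 14, matching y values: none (0 points).
  x = 2: rhs = 12, matching y values: 9, 14 (2 points).
  x = 3: rhs = 22, matching y values: none (0 points).
  x = 4: rhs = 4, matching y values: 2, 21 (2 points).
  x = 5: rhs = 10, matching y values: none (0 points).
  x = 6: rhs = 0, matching y values: 0 (1 points).
  x = 7: rhs = 3, matching y values: 7, 16 (2 points).
  x = 8: rhs = 2, matching y values: 5, 18 (2 points).
  x = 9: rhs = 3, matching y values: 7, 16 (2 points).
  x = 10: rhs = 12, matching y values: 9, 14 (2 points).
  x = 11: rhs = 12, matching y values: 9, 14 (2 points).
  x = 12: rhs = 9, matching y values: 3, 20 (2 points).
  x = 13: rhs = 9, matching y values: 3, 20 (2 points).
  x = 14: rhs = 18, matching y values: 8, 15 (2 points).
  x = 15: rhs = 19, matching y values: none (0 points).
  x = 16: rhs = 18, matching y values: 8, 15 (2 points).
  x = 17: rhs = 21, matching y values: none (0 points).
  x = 18: rhs = 11, matching y values: none (0 points).
  x = 19: rhs = 17, matching y values: none (0 points).
  x = 20: rhs = 22, matching y values: none (0 points).
  x = 21: rhs = 9, matching y values: 3, 20 (2 points).
  x = 22: rhs = 7, matching y values: none (0 points).
Total affine count: 25.
Full point count |E(F_23)| = 25 + 1 = 26.
Hasse bound: |26 − (23+1)| = |2| = 2 ≤ 2√23 ≈ 9.5917 ✓.


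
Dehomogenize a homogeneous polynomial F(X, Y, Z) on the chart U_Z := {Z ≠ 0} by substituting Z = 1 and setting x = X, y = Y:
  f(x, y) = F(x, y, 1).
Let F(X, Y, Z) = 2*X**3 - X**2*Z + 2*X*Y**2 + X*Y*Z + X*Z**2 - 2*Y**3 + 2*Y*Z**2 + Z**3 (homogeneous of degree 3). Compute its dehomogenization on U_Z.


f(x, y) = 2*x**3 - x**2 + 2*x*y**2 + x*y + x - 2*y**3 + 2*y + 1

On U_Z we set Z = 1. Each monomial c·X^i·Y^j·Z^k in F becomes c·x^i·y^j·1^k = c·x^i·y^j.
Substituting Z = 1: F(X, Y, 1) = 2*x**3 - x**2 + 2*x*y**2 + x*y + x - 2*y**3 + 2*y + 1.
Note: deg(f) ≤ deg(F) = 3; strict inequality happens when F is divisible by Z (lost terms).


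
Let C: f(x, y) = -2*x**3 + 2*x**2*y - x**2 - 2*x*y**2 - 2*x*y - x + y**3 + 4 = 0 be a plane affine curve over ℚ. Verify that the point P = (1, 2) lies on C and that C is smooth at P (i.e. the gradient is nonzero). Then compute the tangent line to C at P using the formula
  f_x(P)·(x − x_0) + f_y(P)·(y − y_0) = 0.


Tangent line at P: -13*x + 4*y + 5 = 0.

Step 1: f(1, 2) = 0, so P lies on C.
Step 2: partial derivatives
  f_x(x, y) = -6*x**2 + 4*x*y - 2*x - 2*y**2 - 2*y - 1, f_y(x, y) = 2*x**2 - 4*x*y - 2*x + 3*y**2.
  f_x(P) = -13, f_y(P) = 4 (gradient nonzero, so P is smooth).
Step 3: tangent line at P: -13·(x − 1) + 4·(y − 2) = 0.
Expanding: -13*x + 4*y + 5 = 0.


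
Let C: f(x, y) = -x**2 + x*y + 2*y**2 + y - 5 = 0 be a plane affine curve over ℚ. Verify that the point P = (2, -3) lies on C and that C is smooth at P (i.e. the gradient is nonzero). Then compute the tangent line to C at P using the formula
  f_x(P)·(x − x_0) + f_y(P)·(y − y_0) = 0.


Tangent line at P: -7*x - 9*y - 13 = 0.

Step 1: f(2, -3) = 0, so P lies on C.
Step 2: partial derivatives
  f_x(x, y) = -2*x + y, f_y(x, y) = x + 4*y + 1.
  f_x(P) = -7, f_y(P) = -9 (gradient nonzero, so P is smooth).
Step 3: tangent line at P: -7·(x − 2) + -9·(y − -3) = 0.
Expanding: -7*x - 9*y - 13 = 0.


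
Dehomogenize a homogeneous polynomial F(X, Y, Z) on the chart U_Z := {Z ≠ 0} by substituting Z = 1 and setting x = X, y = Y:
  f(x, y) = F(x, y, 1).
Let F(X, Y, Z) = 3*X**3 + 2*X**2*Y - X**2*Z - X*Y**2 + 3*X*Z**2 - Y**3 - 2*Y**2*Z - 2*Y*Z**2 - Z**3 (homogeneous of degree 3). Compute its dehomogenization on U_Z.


f(x, y) = 3*x**3 + 2*x**2*y - x**2 - x*y**2 + 3*x - y**3 - 2*y**2 - 2*y - 1

On U_Z we set Z = 1. Each monomial c·X^i·Y^j·Z^k in F becomes c·x^i·y^j·1^k = c·x^i·y^j.
Substituting Z = 1: F(X, Y, 1) = 3*x**3 + 2*x**2*y - x**2 - x*y**2 + 3*x - y**3 - 2*y**2 - 2*y - 1.
Note: deg(f) ≤ deg(F) = 3; strict inequality happens when F is divisible by Z (lost terms).


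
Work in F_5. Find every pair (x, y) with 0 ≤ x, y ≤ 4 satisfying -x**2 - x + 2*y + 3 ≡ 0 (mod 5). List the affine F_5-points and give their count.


Affine F_5-points: {(0, 1), (1, 2), (2, 4), (3, 2), (4, 1)}; count = 5.

For each of the 25 pairs (x, y) ∈ F_5², evaluate f(x, y) mod 5. Record the zeros.
  x = 0: [0↦3, 1↦0, 2↦2, 3↦4, 4↦1]  zeros at y ∈ {1}
  x = 1: [0↦1, 1↦3, 2↦0, 3↦2, 4↦4]  zeros at y ∈ {2}
  x = 2: [0↦2, 1↦4, 2↦1, 3↦3, 4↦0]  zeros at y ∈ {4}
  x = 3: [0↦1, 1↦3, 2↦0, 3↦2, 4↦4]  zeros at y ∈ {2}
  x = 4: [0↦3, 1↦0, 2↦2, 3↦4, 4↦1]  zeros at y ∈ {1}
Collecting zeros: affine points = {(0, 1), (1, 2), (2, 4), (3, 2), (4, 1)}.
Total count |C(F_5)_aff| = 5.


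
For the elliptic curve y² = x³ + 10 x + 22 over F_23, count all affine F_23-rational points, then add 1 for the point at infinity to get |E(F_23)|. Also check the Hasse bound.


Affine points = {(2, 2), (2, 21), (5, 6), (5, 17), (8, 4), (8, 19), (9, 6), (9, 17), (10, 8), (10, 15), (13, 7), (13, 16), (14, 10), (14, 13), (16, 0), (18, 10), (18, 13)}; affine count = 17; |E(F_23)| = 18.

Discriminant check: Δ ∝ 4a³ + 27b² = 4·10³ + 27·22² = 4·1000 + 27·484 ≡ 2 (mod 23). Nonzero ⇒ E is nonsingular.
For each x ∈ F_23, compute rhs = x³ + 10·x + 22 mod 23, then count y ∈ F_23 with y² ≡ rhs.
  x = 0: rhs = 22, matching y values: none (0 points).
  x = 1: rhs = 10, matching y values: none (0 points).
  x = 2: rhs = 4, matching y values: 2, 21 (2 points).
  x = 3: rhs = 10, matching y values: none (0 points).
  x = 4: rhs = 11, matching y values: none (0 points).
  x = 5: rhs = 13, matching y values: 6, 17 (2 points).
  x = 6: rhs = 22, matching y values: none (0 points).
  x = 7: rhs = 21, matching y values: none (0 points).
  x = 8: rhs = 16, matching y values: 4, 19 (2 points).
  x = 9: rhs = 13, matching y values: 6, 17 (2 points).
  x = 10: rhs = 18, matching y values: 8, 15 (2 points).
  x = 11: rhs = 14, matching y values: none (0 points).
  x = 12: rhs = 7, matching y values: none (0 points).
  x = 13: rhs = 3, matching y values: 7, 16 (2 points).
  x = 14: rhs = 8, matching y values: 10, 13 (2 points).
  x = 15: rhs = 5, matching y values: none (0 points).
  x = 16: rhs = 0, matching y values: 0 (1 points).
  x = 17: rhs = 22, matching y values: none (0 points).
  x = 18: rhs = 8, matching y values: 10, 13 (2 points).
  x = 19: rhs = 10, matching y values: none (0 points).
  x = 20: rhs = 11, matching y values: none (0 points).
  x = 21: rhs = 17, matching y values: none (0 points).
  x = 22: rhs = 11, matching y values: none (0 points).
Total affine count: 17.
Full point count |E(F_23)| = 17 + 1 = 18.
Hasse bound: |18 − (23+1)| = |-6| = 6 ≤ 2√23 ≈ 9.5917 ✓.


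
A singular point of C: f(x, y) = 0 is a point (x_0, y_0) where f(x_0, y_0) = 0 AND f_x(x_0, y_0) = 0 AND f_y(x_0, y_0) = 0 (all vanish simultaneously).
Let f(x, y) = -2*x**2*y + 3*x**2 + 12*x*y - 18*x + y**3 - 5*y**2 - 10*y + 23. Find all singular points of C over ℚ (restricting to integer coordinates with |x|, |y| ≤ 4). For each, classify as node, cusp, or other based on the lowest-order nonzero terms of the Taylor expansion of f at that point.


Singular points: {(3, 2)}; classification: node.

Compute partial derivatives:
  f_x = -4*x*y + 6*x + 12*y - 18.
  f_y = -2*x**2 + 12*x + 3*y**2 - 10*y - 10.
Scan x_0 ∈ {−4, ..., 4}. For each x_0, f_y(x_0, y) is a polynomial in y; find its integer roots y ∈ {−4, ..., 4}, then test f_x and f at those candidates.
  x = -4: f_y(-4, y) = 3*y**2 - 10*y - 90; no integer root y with |y| ≤ 4.
  x = -3: f_y(-3, y) = 3*y**2 - 10*y - 64; no integer root y with |y| ≤ 4.
  x = -2: f_y(-2, y) = 3*y**2 - 10*y - 42; no integer root y with |y| ≤ 4.
  x = -1: f_y(-1, y) = 3*y**2 - 10*y - 24; no integer root y with |y| ≤ 4.
  x = 0: f_y(0, y) = 3*y**2 - 10*y - 10; no integer root y with |y| ≤ 4.
  x = 1: f_y(1, y) = 3*y**2 - 10*y; vanishes at y ∈ {0}. (1, 0): f_x = -12 ≠ 0.
  x = 2: f_y(2, y) = 3*y**2 - 10*y + 6; no integer root y with |y| ≤ 4.
  x = 3: f_y(3, y) = 3*y**2 - 10*y + 8; vanishes at y ∈ {2}. (3, 2): f_x = 0, f = 0 — SINGULAR.
  x = 4: f_y(4, y) = 3*y**2 - 10*y + 6; no integer root y with |y| ≤ 4.
Only singular point on the grid: (3, 2).
Classify: substitute x = 3 + u, y = 2 + v and expand: f = -2*u**2*v - u**2 + v**3 + v**2.
No constant or linear terms (consistent with a singular point). Quadratic part: -u**2 + v**2. Cubic part: -2*u**2*v + v**3.
The quadratic part v**2 - u**2 = (v − u)(v + u) splits into two distinct linear factors, so there are two distinct tangent lines y − 2 = ±(x − 3) — this is a node (ordinary double point).
Classification: node.


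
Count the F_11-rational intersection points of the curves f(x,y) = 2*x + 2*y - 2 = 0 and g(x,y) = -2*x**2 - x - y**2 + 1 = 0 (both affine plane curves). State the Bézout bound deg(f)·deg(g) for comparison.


Common zeros: {(0, 1), (4, 8)}; count = 2; Bézout bound = 2.

deg(f) = 1, deg(g) = 2, so Bézout bound = 2.
Scan x ∈ F_11. For each x, list the y ∈ F_11 with f(x, y) ≡ 0 and those with g(x, y) ≡ 0 (mod 11); the common zeros in that column are the intersection.
  x = 0: f ≡ 0 at y ∈ {1}; g ≡ 0 at y ∈ {1, 10}; common: {1}.
  x = 1: f ≡ 0 at y ∈ {0}; g ≡ 0 at y ∈ {3, 8}; common: ∅.
  x = 2: f ≡ 0 at y ∈ {10}; g ≡ 0 at y ∈ ∅; common: ∅.
  x = 3: f ≡ 0 at y ∈ {9}; g ≡ 0 at y ∈ ∅; common: ∅.
  x = 4: f ≡ 0 at y ∈ {8}; g ≡ 0 at y ∈ {3, 8}; common: {8}.
  x = 5: f ≡ 0 at y ∈ {7}; g ≡ 0 at y ∈ {1, 10}; common: ∅.
  x = 6: f ≡ 0 at y ∈ {6}; g ≡ 0 at y ∈ {0}; common: ∅.
  x = 7: f ≡ 0 at y ∈ {5}; g ≡ 0 at y ∈ ∅; common: ∅.
  x = 8: f ≡ 0 at y ∈ {4}; g ≡ 0 at y ∈ ∅; common: ∅.
  x = 9: f ≡ 0 at y ∈ {3}; g ≡ 0 at y ∈ ∅; common: ∅.
  x = 10: f ≡ 0 at y ∈ {2}; g ≡ 0 at y ∈ {0}; common: ∅.
Collecting: common zeros = {(0, 1), (4, 8)}, so the count is 2.
Comparison with the Bézout bound: 2 ≤ 2 = deg(f)·deg(g), as expected for curves with no common component (the bound is attained).


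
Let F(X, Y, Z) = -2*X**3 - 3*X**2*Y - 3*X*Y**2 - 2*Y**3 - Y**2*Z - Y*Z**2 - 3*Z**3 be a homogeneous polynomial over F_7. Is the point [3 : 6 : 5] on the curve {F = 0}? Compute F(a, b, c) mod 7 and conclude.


F(3,6,5) ≡ 3 (mod 7); P is NOT on the curve.

Evaluate F(3, 6, 5) term-by-term (mod 7).
  -2*X**3 ↦ -2·27·1·1 = -54
  -3*X**2*Y ↦ -3·9·6·1 = -162
  -3*X*Y**2 ↦ -3·3·36·1 = -324
  -2*Y**3 ↦ -2·1·216·1 = -432
  -Y**2*Z ↦ -1·1·36·5 = -180
  -Y*Z**2 ↦ -1·1·6·25 = -150
  -3*Z**3 ↦ -3·1·1·125 = -375
Sum: F(3, 6, 5) = (-54) + (-162) + (-324) + (-432) + (-180) + (-150) + (-375) = -1677.
Reducing mod 7: -1677 ≡ 3 (mod 7).
Since F(a, b, c) ≡ 3 ≠ 0 (mod 7), P does NOT lie on the curve.


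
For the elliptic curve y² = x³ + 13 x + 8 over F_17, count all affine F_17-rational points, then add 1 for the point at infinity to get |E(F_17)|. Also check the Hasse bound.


Affine points = {(0, 5), (0, 12), (2, 5), (2, 12), (6, 8), (6, 9), (7, 0), (9, 2), (9, 15), (10, 4), (10, 13), (15, 5), (15, 12)}; affine count = 13; |E(F_17)| = 14.

Discriminant check: Δ ∝ 4a³ + 27b² = 4·13³ + 27·8² = 4·2197 + 27·64 ≡ 10 (mod 17). Nonzero ⇒ E is nonsingular.
For each x ∈ F_17, compute rhs = x³ + 13·x + 8 mod 17, then count y ∈ F_17 with y² ≡ rhs.
  x = 0: rhs = 8, matching y values: 5, 12 (2 points).
  x = 1: rhs = 5, matching y values: none (0 points).
  x = 2: rhs = 8, matching y values: 5, 12 (2 points).
  x = 3: rhs = 6, matching y values: none (0 points).
  x = 4: rhs = 5, matching y values: none (0 points).
  x = 5: rhs = 11, matching y values: none (0 points).
  x = 6: rhs = 13, matching y values: 8, 9 (2 points).
  x = 7: rhs = 0, matching y values: 0 (1 points).
  x = 8: rhs = 12, matching y values: none (0 points).
  x = 9: rhs = 4, matching y values: 2, 15 (2 points).
  x = 10: rhs = 16, matching y values: 4, 13 (2 points).
  x = 11: rhs = 3, matching y values: none (0 points).
  x = 12: rhs = 5, matching y values: none (0 points).
  x = 13: rhs = 11, matching y values: none (0 points).
  x = 14: rhs = 10, matching y values: none (0 points).
  x = 15: rhs = 8, matching y values: 5, 12 (2 points).
  x = 16: rhs = 11, matching y values: none (0 points).
Total affine count: 13.
Full point count |E(F_17)| = 13 + 1 = 14.
Hasse bound: |14 − (17+1)| = |-4| = 4 ≤ 2√17 ≈ 8.2462 ✓.


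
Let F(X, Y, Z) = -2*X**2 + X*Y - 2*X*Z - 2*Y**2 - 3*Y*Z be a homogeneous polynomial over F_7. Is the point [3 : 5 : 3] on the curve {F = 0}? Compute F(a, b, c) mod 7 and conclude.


F(3,5,3) ≡ 3 (mod 7); P is NOT on the curve.

Evaluate F(3, 5, 3) term-by-term (mod 7).
  -2*X**2 ↦ -2·9·1·1 = -18
  X*Y ↦ 1·3·5·1 = 15
  -2*X*Z ↦ -2·3·1·3 = -18
  -2*Y**2 ↦ -2·1·25·1 = -50
  -3*Y*Z ↦ -3·1·5·3 = -45
Sum: F(3, 5, 3) = (-18) + (15) + (-18) + (-50) + (-45) = -116.
Reducing mod 7: -116 ≡ 3 (mod 7).
Since F(a, b, c) ≡ 3 ≠ 0 (mod 7), P does NOT lie on the curve.


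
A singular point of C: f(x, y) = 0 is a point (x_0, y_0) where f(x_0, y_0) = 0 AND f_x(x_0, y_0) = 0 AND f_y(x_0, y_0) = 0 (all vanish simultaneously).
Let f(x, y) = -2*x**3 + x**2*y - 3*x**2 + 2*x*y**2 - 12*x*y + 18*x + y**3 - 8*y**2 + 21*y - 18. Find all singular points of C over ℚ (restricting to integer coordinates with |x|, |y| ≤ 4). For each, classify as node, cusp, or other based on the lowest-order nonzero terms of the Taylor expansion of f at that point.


Singular points: {(0, 3)}; classification: cusp.

Compute partial derivatives:
  f_x = -6*x**2 + 2*x*y - 6*x + 2*y**2 - 12*y + 18.
  f_y = x**2 + 4*x*y - 12*x + 3*y**2 - 16*y + 21.
Scan x_0 ∈ {−4, ..., 4}. For each x_0, f_y(x_0, y) is a polynomial in y; find its integer roots y ∈ {−4, ..., 4}, then test f_x and f at those candidates.
  x = -4: f_y(-4, y) = 3*y**2 - 32*y + 85; no integer root y with |y| ≤ 4.
  x = -3: f_y(-3, y) = 3*y**2 - 28*y + 66; no integer root y with |y| ≤ 4.
  x = -2: f_y(-2, y) = 3*y**2 - 24*y + 49; no integer root y with |y| ≤ 4.
  x = -1: f_y(-1, y) = 3*y**2 - 20*y + 34; no integer root y with |y| ≤ 4.
  x = 0: f_y(0, y) = 3*y**2 - 16*y + 21; vanishes at y ∈ {3}. (0, 3): f_x = 0, f = 0 — SINGULAR.
  x = 1: f_y(1, y) = 3*y**2 - 12*y + 10; no integer root y with |y| ≤ 4.
  x = 2: f_y(2, y) = 3*y**2 - 8*y + 1; no integer root y with |y| ≤ 4.
  x = 3: f_y(3, y) = 3*y**2 - 4*y - 6; no integer root y with |y| ≤ 4.
  x = 4: f_y(4, y) = 3*y**2 - 11; no integer root y with |y| ≤ 4.
Only singular point on the grid: (0, 3).
Classify: substitute x = 0 + u, y = 3 + v and expand: f = -2*u**3 + u**2*v + 2*u*v**2 + v**3 + v**2.
No constant or linear terms (consistent with a singular point). Quadratic part: v**2. Cubic part: -2*u**3 + u**2*v + 2*u*v**2 + v**3.
The quadratic part v**2 is a perfect square, so there is a single (double) tangent line v = 0, i.e. y = 3. Restricting the cubic part to that line (v = 0) leaves -2*u**3 ≠ 0, so f is not divisible by v and the branch is v² ≈ 2*u**3 to lowest order — this is a cusp.
Classification: cusp.


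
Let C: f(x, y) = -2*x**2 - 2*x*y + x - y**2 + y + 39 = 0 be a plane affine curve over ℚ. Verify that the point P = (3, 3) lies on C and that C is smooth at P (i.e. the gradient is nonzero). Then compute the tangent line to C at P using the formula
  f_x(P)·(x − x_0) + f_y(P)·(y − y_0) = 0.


Tangent line at P: -17*x - 11*y + 84 = 0.

Step 1: f(3, 3) = 0, so P lies on C.
Step 2: partial derivatives
  f_x(x, y) = -4*x - 2*y + 1, f_y(x, y) = -2*x - 2*y + 1.
  f_x(P) = -17, f_y(P) = -11 (gradient nonzero, so P is smooth).
Step 3: tangent line at P: -17·(x − 3) + -11·(y − 3) = 0.
Expanding: -17*x - 11*y + 84 = 0.


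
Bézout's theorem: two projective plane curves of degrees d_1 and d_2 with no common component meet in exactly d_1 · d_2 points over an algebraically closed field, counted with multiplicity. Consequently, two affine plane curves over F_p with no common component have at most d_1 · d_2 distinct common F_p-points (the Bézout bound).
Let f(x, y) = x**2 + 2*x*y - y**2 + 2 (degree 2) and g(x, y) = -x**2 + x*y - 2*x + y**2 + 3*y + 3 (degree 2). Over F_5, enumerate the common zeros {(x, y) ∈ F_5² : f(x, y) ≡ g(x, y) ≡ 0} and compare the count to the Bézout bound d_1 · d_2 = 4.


Common zeros: {(3, 3)}; count = 1; Bézout bound = 4.

deg(f) = 2, deg(g) = 2, so Bézout bound = 4.
Scan x ∈ F_5. For each x, list the y ∈ F_5 with f(x, y) ≡ 0 and those with g(x, y) ≡ 0 (mod 5); the common zeros in that column are the intersection.
  x = 0: f ≡ 0 at y ∈ ∅; g ≡ 0 at y ∈ ∅; common: ∅.
  x = 1: f ≡ 0 at y ∈ {3, 4}; g ≡ 0 at y ∈ {0, 1}; common: ∅.
  x = 2: f ≡ 0 at y ∈ {2}; g ≡ 0 at y ∈ {0}; common: ∅.
  x = 3: f ≡ 0 at y ∈ {3}; g ≡ 0 at y ∈ {1, 3}; common: {3}.
  x = 4: f ≡ 0 at y ∈ {1, 2}; g ≡ 0 at y ∈ ∅; common: ∅.
Collecting: common zeros = {(3, 3)}, so the count is 1.
Comparison with the Bézout bound: 1 ≤ 4 = deg(f)·deg(g), as expected for curves with no common component (the affine F_5-count falls short of the bound because intersections may lie at infinity, over extension fields, or carry multiplicity).


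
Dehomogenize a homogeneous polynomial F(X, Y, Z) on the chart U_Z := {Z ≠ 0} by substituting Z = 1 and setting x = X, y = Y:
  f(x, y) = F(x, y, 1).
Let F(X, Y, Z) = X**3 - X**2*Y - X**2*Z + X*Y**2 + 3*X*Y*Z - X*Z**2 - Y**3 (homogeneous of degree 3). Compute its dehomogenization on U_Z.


f(x, y) = x**3 - x**2*y - x**2 + x*y**2 + 3*x*y - x - y**3

On U_Z we set Z = 1. Each monomial c·X^i·Y^j·Z^k in F becomes c·x^i·y^j·1^k = c·x^i·y^j.
Substituting Z = 1: F(X, Y, 1) = x**3 - x**2*y - x**2 + x*y**2 + 3*x*y - x - y**3.
Note: deg(f) ≤ deg(F) = 3; strict inequality happens when F is divisible by Z (lost terms).


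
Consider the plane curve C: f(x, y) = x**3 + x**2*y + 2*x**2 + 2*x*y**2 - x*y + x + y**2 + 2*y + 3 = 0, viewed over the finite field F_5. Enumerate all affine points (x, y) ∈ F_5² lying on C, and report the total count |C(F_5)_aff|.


Affine F_5-points: {(1, 3), (2, 1), (3, 2), (3, 4)}; count = 4.

For each of the 25 pairs (x, y) ∈ F_5², evaluate f(x, y) mod 5. Record the zeros.
  x = 0: [0↦3, 1↦1, 2↦1, 3↦3, 4↦2]  zeros at y ∈ ∅
  x = 1: [0↦2, 1↦2, 2↦3, 3↦0, 4↦3]  zeros at y ∈ {3}
  x = 2: [0↦1, 1↦0, 2↦4, 3↦3, 4↦2]  zeros at y ∈ {1}
  x = 3: [0↦1, 1↦1, 2↦0, 3↦3, 4↦0]  zeros at y ∈ {2, 4}
  x = 4: [0↦3, 1↦1, 2↦2, 3↦1, 4↦3]  zeros at y ∈ ∅
Collecting zeros: affine points = {(1, 3), (2, 1), (3, 2), (3, 4)}.
Total count |C(F_5)_aff| = 4.


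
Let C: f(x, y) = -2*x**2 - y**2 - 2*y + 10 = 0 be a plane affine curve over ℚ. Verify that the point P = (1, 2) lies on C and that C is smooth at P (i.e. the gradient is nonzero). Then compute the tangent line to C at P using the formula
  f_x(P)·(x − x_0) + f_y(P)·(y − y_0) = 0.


Tangent line at P: -4*x - 6*y + 16 = 0.

Step 1: f(1, 2) = 0, so P lies on C.
Step 2: partial derivatives
  f_x(x, y) = -4*x, f_y(x, y) = -2*y - 2.
  f_x(P) = -4, f_y(P) = -6 (gradient nonzero, so P is smooth).
Step 3: tangent line at P: -4·(x − 1) + -6·(y − 2) = 0.
Expanding: -4*x - 6*y + 16 = 0.


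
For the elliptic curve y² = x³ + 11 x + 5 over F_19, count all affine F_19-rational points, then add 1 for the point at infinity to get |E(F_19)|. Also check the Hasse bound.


Affine points = {(0, 9), (0, 10), (1, 6), (1, 13), (2, 4), (2, 15), (7, 8), (7, 11), (8, 4), (8, 15), (9, 4), (9, 15), (15, 7), (15, 12)}; affine count = 14; |E(F_19)| = 15.

Discriminant check: Δ ∝ 4a³ + 27b² = 4·11³ + 27·5² = 4·1331 + 27·25 ≡ 14 (mod 19). Nonzero ⇒ E is nonsingular.
For each x ∈ F_19, compute rhs = x³ + 11·x + 5 mod 19, then count y ∈ F_19 with y² ≡ rhs.
  x = 0: rhs = 5, matching y values: 9, 10 (2 points).
  x = 1: rhs = 17, matching y values: 6, 13 (2 points).
  x = 2: rhs = 16, matching y values: 4, 15 (2 points).
  x = 3: rhs = 8, matching y values: none (0 points).
  x = 4: rhs = 18, matching y values: none (0 points).
  x = 5: rhs = 14, matching y values: none (0 points).
  x = 6: rhs = 2, matching y values: none (0 points).
  x = 7: rhs = 7, matching y values: 8, 11 (2 points).
  x = 8: rhs = 16, matching y values: 4, 15 (2 points).
  x = 9: rhs = 16, matching y values: 4, 15 (2 points).
  x = 10: rhs = 13, matching y values: none (0 points).
  x = 11: rhs = 13, matching y values: none (0 points).
  x = 12: rhs = 3, matching y values: none (0 points).
  x = 13: rhs = 8, matching y values: none (0 points).
  x = 14: rhs = 15, matching y values: none (0 points).
  x = 15: rhs = 11, matching y values: 7, 12 (2 points).
  x = 16: rhs = 2, matching y values: none (0 points).
  x = 17: rhs = 13, matching y values: none (0 points).
  x = 18: rhs = 12, matching y values: none (0 points).
Total affine count: 14.
Full point count |E(F_19)| = 14 + 1 = 15.
Hasse bound: |15 − (19+1)| = |-5| = 5 ≤ 2√19 ≈ 8.7178 ✓.


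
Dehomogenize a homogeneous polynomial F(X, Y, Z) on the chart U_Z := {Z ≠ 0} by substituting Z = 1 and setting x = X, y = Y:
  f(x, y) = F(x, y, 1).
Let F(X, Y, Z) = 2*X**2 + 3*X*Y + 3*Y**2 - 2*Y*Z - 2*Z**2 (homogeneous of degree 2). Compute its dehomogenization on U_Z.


f(x, y) = 2*x**2 + 3*x*y + 3*y**2 - 2*y - 2

On U_Z we set Z = 1. Each monomial c·X^i·Y^j·Z^k in F becomes c·x^i·y^j·1^k = c·x^i·y^j.
Substituting Z = 1: F(X, Y, 1) = 2*x**2 + 3*x*y + 3*y**2 - 2*y - 2.
Note: deg(f) ≤ deg(F) = 2; strict inequality happens when F is divisible by Z (lost terms).


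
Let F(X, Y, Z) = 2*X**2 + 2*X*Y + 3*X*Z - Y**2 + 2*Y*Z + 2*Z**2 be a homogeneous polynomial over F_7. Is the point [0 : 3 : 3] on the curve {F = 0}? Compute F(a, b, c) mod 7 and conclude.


F(0,3,3) ≡ 6 (mod 7); P is NOT on the curve.

Evaluate F(0, 3, 3) term-by-term (mod 7).
  2*X**2 ↦ 2·0·1·1 = 0
  2*X*Y ↦ 2·0·3·1 = 0
  3*X*Z ↦ 3·0·1·3 = 0
  -Y**2 ↦ -1·1·9·1 = -9
  2*Y*Z ↦ 2·1·3·3 = 18
  2*Z**2 ↦ 2·1·1·9 = 18
Sum: F(0, 3, 3) = (0) + (0) + (0) + (-9) + (18) + (18) = 27.
Reducing mod 7: 27 ≡ 6 (mod 7).
Since F(a, b, c) ≡ 6 ≠ 0 (mod 7), P does NOT lie on the curve.


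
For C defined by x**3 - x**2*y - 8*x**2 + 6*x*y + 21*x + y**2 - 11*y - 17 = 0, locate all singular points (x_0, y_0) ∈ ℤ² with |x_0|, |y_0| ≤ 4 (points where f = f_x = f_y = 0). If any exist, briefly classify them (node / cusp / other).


Singular points: {(3, 1)}; classification: cusp.

Compute partial derivatives:
  f_x = 3*x**2 - 2*x*y - 16*x + 6*y + 21.
  f_y = -x**2 + 6*x + 2*y - 11.
Scan x_0 ∈ {−4, ..., 4}. For each x_0, f_y(x_0, y) is a polynomial in y; find its integer roots y ∈ {−4, ..., 4}, then test f_x and f at those candidates.
  x = -4: f_y(-4, y) = 2*y - 51; no integer root y with |y| ≤ 4.
  x = -3: f_y(-3, y) = 2*y - 38; no integer root y with |y| ≤ 4.
  x = -2: f_y(-2, y) = 2*y - 27; no integer root y with |y| ≤ 4.
  x = -1: f_y(-1, y) = 2*y - 18; no integer root y with |y| ≤ 4.
  x = 0: f_y(0, y) = 2*y - 11; no integer root y with |y| ≤ 4.
  x = 1: f_y(1, y) = 2*y - 6; vanishes at y ∈ {3}. (1, 3): f_x = 20 ≠ 0.
  x = 2: f_y(2, y) = 2*y - 3; no integer root y with |y| ≤ 4.
  x = 3: f_y(3, y) = 2*y - 2; vanishes at y ∈ {1}. (3, 1): f_x = 0, f = 0 — SINGULAR.
  x = 4: f_y(4, y) = 2*y - 3; no integer root y with |y| ≤ 4.
Only singular point on the grid: (3, 1).
Classify: substitute x = 3 + u, y = 1 + v and expand: f = u**3 - u**2*v + v**2.
No constant or linear terms (consistent with a singular point). Quadratic part: v**2. Cubic part: u**3 - u**2*v.
The quadratic part v**2 is a perfect square, so there is a single (double) tangent line v = 0, i.e. y = 1. Restricting the cubic part to that line (v = 0) leaves u**3 ≠ 0, so f is not divisible by v and the branch is v² ≈ -u**3 to lowest order — this is a cusp.
Classification: cusp.


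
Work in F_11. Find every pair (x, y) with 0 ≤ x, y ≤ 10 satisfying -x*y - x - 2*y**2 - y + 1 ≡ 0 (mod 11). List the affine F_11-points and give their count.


Affine F_11-points: {(0, 6), (0, 10), (1, 0), (1, 10), (2, 5), (2, 10), (3, 10), (4, 4), (4, 10), (5, 9), (5, 10), (6, 3), (6, 10), (7, 8), (7, 10), (8, 2), (8, 10), (9, 7), (9, 10), (10, 1), (10, 10)}; count = 21.

For each of the 121 pairs (x, y) ∈ F_11², evaluate f(x, y) mod 11. Record the zeros.
  x = 0: [0↦1, 1↦9, 2↦2, 3↦2, 4↦9, 5↦1, 6↦0, 7↦6, 8↦8, 9↦6, 10↦0]  zeros at y ∈ {6, 10}
  x = 1: [0↦0, 1↦7, 2↦10, 3↦9, 4↦4, 5↦6, 6↦4, 7↦9, 8↦10, 9↦7, 10↦0]  zeros at y ∈ {0, 10}
  x = 2: [0↦10, 1↦5, 2↦7, 3↦5, 4↦10, 5↦0, 6↦8, 7↦1, 8↦1, 9↦8, 10↦0]  zeros at y ∈ {5, 10}
  x = 3: [0↦9, 1↦3, 2↦4, 3↦1, 4↦5, 5↦5, 6↦1, 7↦4, 8↦3, 9↦9, 10↦0]  zeros at y ∈ {10}
  x = 4: [0↦8, 1↦1, 2↦1, 3↦8, 4↦0, 5↦10, 6↦5, 7↦7, 8↦5, 9↦10, 10↦0]  zeros at y ∈ {4, 10}
  x = 5: [0↦7, 1↦10, 2↦9, 3↦4, 4↦6, 5↦4, 6↦9, 7↦10, 8↦7, 9↦0, 10↦0]  zeros at y ∈ {9, 10}
  x = 6: [0↦6, 1↦8, 2↦6, 3↦0, 4↦1, 5↦9, 6↦2, 7↦2, 8↦9, 9↦1, 10↦0]  zeros at y ∈ {3, 10}
  x = 7: [0↦5, 1↦6, 2↦3, 3↦7, 4↦7, 5↦3, 6↦6, 7↦5, 8↦0, 9↦2, 10↦0]  zeros at y ∈ {8, 10}
  x = 8: [0↦4, 1↦4, 2↦0, 3↦3, 4↦2, 5↦8, 6↦10, 7↦8, 8↦2, 9↦3, 10↦0]  zeros at y ∈ {2, 10}
  x = 9: [0↦3, 1↦2, 2↦8, 3↦10, 4↦8, 5↦2, 6↦3, 7↦0, 8↦4, 9↦4, 10↦0]  zeros at y ∈ {7, 10}
  x = 10: [0↦2, 1↦0, 2↦5, 3↦6, 4↦3, 5↦7, 6↦7, 7↦3, 8↦6, 9↦5, 10↦0]  zeros at y ∈ {1, 10}
Collecting zeros: affine points = {(0, 6), (0, 10), (1, 0), (1, 10), (2, 5), (2, 10), (3, 10), (4, 4), (4, 10), (5, 9), (5, 10), (6, 3), (6, 10), (7, 8), (7, 10), (8, 2), (8, 10), (9, 7), (9, 10), (10, 1), (10, 10)}.
Total count |C(F_11)_aff| = 21.


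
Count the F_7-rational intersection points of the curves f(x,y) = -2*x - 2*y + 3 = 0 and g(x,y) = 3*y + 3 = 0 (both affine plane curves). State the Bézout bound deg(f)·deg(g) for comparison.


Common zeros: {(6, 6)}; count = 1; Bézout bound = 1.

deg(f) = 1, deg(g) = 1, so Bézout bound = 1.
Scan x ∈ F_7. For each x, list the y ∈ F_7 with f(x, y) ≡ 0 and those with g(x, y) ≡ 0 (mod 7); the common zeros in that column are the intersection.
  x = 0: f ≡ 0 at y ∈ {5}; g ≡ 0 at y ∈ {6}; common: ∅.
  x = 1: f ≡ 0 at y ∈ {4}; g ≡ 0 at y ∈ {6}; common: ∅.
  x = 2: f ≡ 0 at y ∈ {3}; g ≡ 0 at y ∈ {6}; common: ∅.
  x = 3: f ≡ 0 at y ∈ {2}; g ≡ 0 at y ∈ {6}; common: ∅.
  x = 4: f ≡ 0 at y ∈ {1}; g ≡ 0 at y ∈ {6}; common: ∅.
  x = 5: f ≡ 0 at y ∈ {0}; g ≡ 0 at y ∈ {6}; common: ∅.
  x = 6: f ≡ 0 at y ∈ {6}; g ≡ 0 at y ∈ {6}; common: {6}.
Collecting: common zeros = {(6, 6)}, so the count is 1.
Comparison with the Bézout bound: 1 ≤ 1 = deg(f)·deg(g), as expected for curves with no common component (the bound is attained).


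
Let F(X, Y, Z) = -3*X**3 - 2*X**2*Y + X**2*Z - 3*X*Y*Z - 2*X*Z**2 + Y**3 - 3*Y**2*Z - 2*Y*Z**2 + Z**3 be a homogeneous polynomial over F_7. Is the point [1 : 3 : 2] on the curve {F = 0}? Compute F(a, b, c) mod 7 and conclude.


F(1,3,2) ≡ 1 (mod 7); P is NOT on the curve.

Evaluate F(1, 3, 2) term-by-term (mod 7).
  -3*X**3 ↦ -3·1·1·1 = -3
  -2*X**2*Y ↦ -2·1·3·1 = -6
  X**2*Z ↦ 1·1·1·2 = 2
  -3*X*Y*Z ↦ -3·1·3·2 = -18
  -2*X*Z**2 ↦ -2·1·1·4 = -8
  Y**3 ↦ 1·1·27·1 = 27
  -3*Y**2*Z ↦ -3·1·9·2 = -54
  -2*Y*Z**2 ↦ -2·1·3·4 = -24
  Z**3 ↦ 1·1·1·8 = 8
Sum: F(1, 3, 2) = (-3) + (-6) + (2) + (-18) + (-8) + (27) + (-54) + (-24) + (8) = -76.
Reducing mod 7: -76 ≡ 1 (mod 7).
Since F(a, b, c) ≡ 1 ≠ 0 (mod 7), P does NOT lie on the curve.


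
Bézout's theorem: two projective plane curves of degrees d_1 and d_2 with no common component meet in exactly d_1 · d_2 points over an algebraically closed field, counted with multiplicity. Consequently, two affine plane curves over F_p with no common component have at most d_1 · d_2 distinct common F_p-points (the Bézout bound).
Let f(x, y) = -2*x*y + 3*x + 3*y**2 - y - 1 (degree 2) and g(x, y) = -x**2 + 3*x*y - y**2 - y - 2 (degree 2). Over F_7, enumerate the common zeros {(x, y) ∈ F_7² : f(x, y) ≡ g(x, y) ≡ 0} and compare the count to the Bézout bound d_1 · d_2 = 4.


Common zeros: {(2, 2), (5, 6)}; count = 2; Bézout bound = 4.

deg(f) = 2, deg(g) = 2, so Bézout bound = 4.
Scan x ∈ F_7. For each x, list the y ∈ F_7 with f(x, y) ≡ 0 and those with g(x, y) ≡ 0 (mod 7); the common zeros in that column are the intersection.
  x = 0: f ≡ 0 at y ∈ ∅; g ≡ 0 at y ∈ {3}; common: ∅.
  x = 1: f ≡ 0 at y ∈ ∅; g ≡ 0 at y ∈ ∅; common: ∅.
  x = 2: f ≡ 0 at y ∈ {2}; g ≡ 0 at y ∈ {2, 3}; common: {2}.
  x = 3: f ≡ 0 at y ∈ {3, 4}; g ≡ 0 at y ∈ ∅; common: ∅.
  x = 4: f ≡ 0 at y ∈ ∅; g ≡ 0 at y ∈ {2}; common: ∅.
  x = 5: f ≡ 0 at y ∈ {0, 6}; g ≡ 0 at y ∈ {1, 6}; common: {6}.
  x = 6: f ≡ 0 at y ∈ {1}; g ≡ 0 at y ∈ {4, 6}; common: ∅.
Collecting: common zeros = {(2, 2), (5, 6)}, so the count is 2.
Comparison with the Bézout bound: 2 ≤ 4 = deg(f)·deg(g), as expected for curves with no common component (the affine F_7-count falls short of the bound because intersections may lie at infinity, over extension fields, or carry multiplicity).
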